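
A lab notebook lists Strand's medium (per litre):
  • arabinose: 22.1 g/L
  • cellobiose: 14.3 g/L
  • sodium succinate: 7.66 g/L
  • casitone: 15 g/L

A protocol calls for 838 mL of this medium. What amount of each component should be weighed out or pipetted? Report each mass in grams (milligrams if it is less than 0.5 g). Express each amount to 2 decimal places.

arabinose 18.52 g; cellobiose 11.98 g; sodium succinate 6.42 g; casitone 12.57 g

Working volume: 838 mL = 0.838 L.
arabinose: 22.1 g/L × 0.838 L = 18.52 g
cellobiose: 14.3 g/L × 0.838 L = 11.98 g
sodium succinate: 7.66 g/L × 0.838 L = 6.42 g
casitone: 15 g/L × 0.838 L = 12.57 g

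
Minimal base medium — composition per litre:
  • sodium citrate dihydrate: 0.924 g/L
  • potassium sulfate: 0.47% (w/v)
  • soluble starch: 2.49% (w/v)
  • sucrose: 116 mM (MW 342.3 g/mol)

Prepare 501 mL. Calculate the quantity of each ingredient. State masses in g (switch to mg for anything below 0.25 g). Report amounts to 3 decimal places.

sodium citrate dihydrate 0.463 g; potassium sulfate 2.355 g; soluble starch 12.475 g; sucrose 19.893 g

Scale factor relative to 1 L: 0.501.
sodium citrate dihydrate: 0.924 g/L × 0.501 L = 0.463 g
potassium sulfate: 0.47 g per 100 mL × 501 mL ÷ 100 = 2.355 g
soluble starch: 2.49 g per 100 mL × 501 mL ÷ 100 = 12.475 g
sucrose: 116 mmol/L × 342.3 g/mol × 0.501 L ÷ 1000 = 19.893 g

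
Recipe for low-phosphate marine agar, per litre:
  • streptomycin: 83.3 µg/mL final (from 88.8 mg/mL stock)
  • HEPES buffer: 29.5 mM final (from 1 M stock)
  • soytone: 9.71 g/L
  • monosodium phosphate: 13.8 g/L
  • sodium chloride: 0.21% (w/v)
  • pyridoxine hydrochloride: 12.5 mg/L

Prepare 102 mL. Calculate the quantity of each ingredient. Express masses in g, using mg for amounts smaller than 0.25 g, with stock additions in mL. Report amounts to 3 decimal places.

streptomycin 0.096 mL; HEPES buffer 3.009 mL; soytone 0.990 g; monosodium phosphate 1.408 g; sodium chloride 214.200 mg; pyridoxine hydrochloride 1.275 mg

Scale factor relative to 1 L: 0.102.
streptomycin: V = C2·V2/C1 = 83.3 µg/mL × 102 mL ÷ 88800 µg/mL = 0.096 mL
HEPES buffer: C1V1 = C2V2 → 29.5 mM × 102 mL ÷ 1000 mM = 3.009 mL
soytone: 9.71 g/L × 0.102 L = 0.990 g
monosodium phosphate: 13.8 g/L × 0.102 L = 1.408 g
sodium chloride: 0.21 g per 100 mL × 102 mL ÷ 100 = 0.2142 g = 214.200 mg
pyridoxine hydrochloride: 12.5 mg/L × 0.102 L = 1.275 mg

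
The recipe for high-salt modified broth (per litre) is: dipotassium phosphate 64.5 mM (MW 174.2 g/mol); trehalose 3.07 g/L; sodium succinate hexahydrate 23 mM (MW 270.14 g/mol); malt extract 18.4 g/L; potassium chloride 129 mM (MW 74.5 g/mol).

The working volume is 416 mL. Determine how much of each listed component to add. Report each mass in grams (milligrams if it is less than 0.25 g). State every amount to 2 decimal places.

Working volume: 416 mL = 0.416 L.
dipotassium phosphate: 64.5 mmol/L × 174.2 g/mol × 0.416 L ÷ 1000 = 4.67 g
trehalose: 3.07 g/L × 0.416 L = 1.28 g
sodium succinate hexahydrate: 23 mmol/L × 270.14 g/mol × 0.416 L ÷ 1000 = 2.58 g
malt extract: 18.4 g/L × 0.416 L = 7.65 g
potassium chloride: 129 mmol/L × 74.5 g/mol × 0.416 L ÷ 1000 = 4.00 g

dipotassium phosphate 4.67 g; trehalose 1.28 g; sodium succinate hexahydrate 2.58 g; malt extract 7.65 g; potassium chloride 4.00 g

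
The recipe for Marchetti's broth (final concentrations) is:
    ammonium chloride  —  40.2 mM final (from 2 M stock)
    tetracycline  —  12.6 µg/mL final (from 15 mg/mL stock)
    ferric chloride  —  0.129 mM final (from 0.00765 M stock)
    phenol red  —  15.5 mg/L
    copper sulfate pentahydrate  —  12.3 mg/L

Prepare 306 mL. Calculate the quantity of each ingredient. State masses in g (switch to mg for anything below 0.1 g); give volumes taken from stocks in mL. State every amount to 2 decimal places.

Scale factor relative to 1 L: 0.306.
ammonium chloride: dilute stock: 40.2 mM × 306 mL ÷ 2000 mM = 6.15 mL
tetracycline: dilute stock: 12.6 µg/mL × 306 mL ÷ 15000 µg/mL = 0.26 mL
ferric chloride: C1V1 = C2V2 → 0.129 mM × 306 mL ÷ 7.65 mM = 5.16 mL
phenol red: 15.5 mg/L × 0.306 L = 4.74 mg
copper sulfate pentahydrate: 12.3 mg/L × 0.306 L = 3.76 mg

ammonium chloride 6.15 mL; tetracycline 0.26 mL; ferric chloride 5.16 mL; phenol red 4.74 mg; copper sulfate pentahydrate 3.76 mg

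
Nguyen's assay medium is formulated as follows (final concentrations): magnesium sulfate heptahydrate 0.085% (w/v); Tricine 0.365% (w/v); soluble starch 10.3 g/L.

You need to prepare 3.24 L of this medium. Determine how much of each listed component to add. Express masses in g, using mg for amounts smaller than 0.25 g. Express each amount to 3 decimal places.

magnesium sulfate heptahydrate 2.754 g; Tricine 11.826 g; soluble starch 33.372 g

Scale factor relative to 1 L: 3.24.
magnesium sulfate heptahydrate: 0.085 g per 100 mL × 3240 mL ÷ 100 = 2.754 g
Tricine: 0.365% w/v = 3.65 g/L → 3.65 × 3.24 L = 11.826 g
soluble starch: 10.3 g/L × 3.24 L = 33.372 g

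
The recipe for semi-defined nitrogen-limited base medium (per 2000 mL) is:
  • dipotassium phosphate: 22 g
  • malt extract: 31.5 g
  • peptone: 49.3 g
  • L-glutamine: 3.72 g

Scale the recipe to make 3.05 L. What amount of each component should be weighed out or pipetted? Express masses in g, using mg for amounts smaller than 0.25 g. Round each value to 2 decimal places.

Scale factor = 3050 mL / 2000 mL = 1.525.
dipotassium phosphate: 22 g × (3050 mL / 2000 mL) = 33.55 g
malt extract: 31.5 g × (3050 mL / 2000 mL) = 48.04 g
peptone: 49.3 g × (3050 mL / 2000 mL) = 75.18 g
L-glutamine: 3.72 g × (3050 mL / 2000 mL) = 5.67 g

dipotassium phosphate 33.55 g; malt extract 48.04 g; peptone 75.18 g; L-glutamine 5.67 g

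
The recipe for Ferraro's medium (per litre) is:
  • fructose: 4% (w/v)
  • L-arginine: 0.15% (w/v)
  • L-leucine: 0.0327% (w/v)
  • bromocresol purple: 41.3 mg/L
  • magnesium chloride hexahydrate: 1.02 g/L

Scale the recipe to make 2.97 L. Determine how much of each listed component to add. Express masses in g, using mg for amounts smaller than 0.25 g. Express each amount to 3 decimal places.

fructose 118.800 g; L-arginine 4.455 g; L-leucine 0.971 g; bromocresol purple 122.661 mg; magnesium chloride hexahydrate 3.029 g

Scale factor relative to 1 L: 2.97.
fructose: 4% w/v = 40 g/L → 40 × 2.97 L = 118.800 g
L-arginine: 0.15 g per 100 mL × 2970 mL ÷ 100 = 4.455 g
L-leucine: 0.0327 g per 100 mL × 2970 mL ÷ 100 = 0.971 g
bromocresol purple: 41.3 mg/L × 2.97 L = 122.661 mg
magnesium chloride hexahydrate: 1.02 g/L × 2.97 L = 3.029 g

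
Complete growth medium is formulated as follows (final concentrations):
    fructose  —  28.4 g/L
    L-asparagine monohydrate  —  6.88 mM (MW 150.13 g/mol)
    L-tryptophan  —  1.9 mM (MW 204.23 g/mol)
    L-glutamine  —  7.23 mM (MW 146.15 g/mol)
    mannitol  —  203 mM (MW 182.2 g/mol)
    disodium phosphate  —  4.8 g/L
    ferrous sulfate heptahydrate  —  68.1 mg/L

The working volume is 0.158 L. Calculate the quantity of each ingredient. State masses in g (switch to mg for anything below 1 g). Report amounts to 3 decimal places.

Working volume: 0.158 L.
fructose: 28.4 g/L × 0.158 L = 4.487 g
L-asparagine monohydrate: 6.88 mmol/L × 150.13 mg/mmol × 0.158 L = 163.197 mg
L-tryptophan: 1.9 mmol/L × 204.23 mg/mmol × 0.158 L = 61.310 mg
L-glutamine: 7.23 mmol/L × 146.15 mg/mmol × 0.158 L = 166.953 mg
mannitol: 203 mmol/L × 182.2 g/mol × 0.158 L ÷ 1000 = 5.844 g
disodium phosphate: 4.8 g/L × 0.158 L = 0.7584 g = 758.400 mg
ferrous sulfate heptahydrate: 68.1 mg/L × 0.158 L = 10.760 mg

fructose 4.487 g; L-asparagine monohydrate 163.197 mg; L-tryptophan 61.310 mg; L-glutamine 166.953 mg; mannitol 5.844 g; disodium phosphate 758.400 mg; ferrous sulfate heptahydrate 10.760 mg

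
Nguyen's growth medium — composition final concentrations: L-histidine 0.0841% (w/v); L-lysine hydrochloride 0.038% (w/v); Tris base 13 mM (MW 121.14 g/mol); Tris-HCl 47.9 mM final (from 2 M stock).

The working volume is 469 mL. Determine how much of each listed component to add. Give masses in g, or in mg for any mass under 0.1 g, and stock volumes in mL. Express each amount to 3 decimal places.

L-histidine 0.394 g; L-lysine hydrochloride 0.178 g; Tris base 0.739 g; Tris-HCl 11.233 mL

Scale factor relative to 1 L: 0.469.
L-histidine: 0.0841 g per 100 mL × 469 mL ÷ 100 = 0.394 g
L-lysine hydrochloride: 0.038 g per 100 mL × 469 mL ÷ 100 = 0.178 g
Tris base: 13 mmol/L × 121.14 g/mol × 0.469 L ÷ 1000 = 0.739 g
Tris-HCl: V = C2·V2/C1 = 47.9 mM × 469 mL ÷ 2000 mM = 11.233 mL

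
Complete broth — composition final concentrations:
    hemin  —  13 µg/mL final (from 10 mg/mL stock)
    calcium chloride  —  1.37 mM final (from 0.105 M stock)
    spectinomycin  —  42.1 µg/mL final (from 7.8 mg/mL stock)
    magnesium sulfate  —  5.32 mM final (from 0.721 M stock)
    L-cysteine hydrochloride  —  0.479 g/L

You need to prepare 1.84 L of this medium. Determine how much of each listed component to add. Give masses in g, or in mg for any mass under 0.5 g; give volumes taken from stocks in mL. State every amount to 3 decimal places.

hemin 2.392 mL; calcium chloride 24.008 mL; spectinomycin 9.931 mL; magnesium sulfate 13.577 mL; L-cysteine hydrochloride 0.881 g

Scale factor relative to 1 L: 1.84.
hemin: V = C2·V2/C1 = 13 µg/mL × 1840 mL ÷ 10000 µg/mL = 2.392 mL
calcium chloride: V = C2·V2/C1 = 1.37 mM × 1840 mL ÷ 105 mM = 24.008 mL
spectinomycin: dilute stock: 42.1 µg/mL × 1840 mL ÷ 7800 µg/mL = 9.931 mL
magnesium sulfate: C1V1 = C2V2 → 5.32 mM × 1840 mL ÷ 721 mM = 13.577 mL
L-cysteine hydrochloride: 0.479 g/L × 1.84 L = 0.881 g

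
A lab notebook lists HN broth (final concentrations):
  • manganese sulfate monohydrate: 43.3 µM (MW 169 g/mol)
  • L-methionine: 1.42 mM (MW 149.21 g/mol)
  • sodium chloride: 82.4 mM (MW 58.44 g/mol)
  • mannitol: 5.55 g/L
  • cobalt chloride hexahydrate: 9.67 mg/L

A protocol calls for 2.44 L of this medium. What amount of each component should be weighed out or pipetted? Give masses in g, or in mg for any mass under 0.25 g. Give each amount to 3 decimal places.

manganese sulfate monohydrate 17.855 mg; L-methionine 0.517 g; sodium chloride 11.750 g; mannitol 13.542 g; cobalt chloride hexahydrate 23.595 mg

Scale factor relative to 1 L: 2.44.
manganese sulfate monohydrate: 43.3 µmol/L × 169 g/mol × 2.44 L ÷ 1000 = 17.855 mg
L-methionine: 1.42 mmol/L × 149.21 g/mol × 2.44 L ÷ 1000 = 0.517 g
sodium chloride: 82.4 mmol/L × 58.44 g/mol × 2.44 L ÷ 1000 = 11.750 g
mannitol: 5.55 g/L × 2.44 L = 13.542 g
cobalt chloride hexahydrate: 9.67 mg/L × 2.44 L = 23.595 mg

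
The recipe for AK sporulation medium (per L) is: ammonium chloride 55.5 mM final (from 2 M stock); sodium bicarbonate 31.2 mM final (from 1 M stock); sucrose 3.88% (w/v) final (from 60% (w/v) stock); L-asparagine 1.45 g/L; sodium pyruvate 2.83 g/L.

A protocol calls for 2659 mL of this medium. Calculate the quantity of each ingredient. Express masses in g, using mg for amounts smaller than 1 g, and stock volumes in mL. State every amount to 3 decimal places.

ammonium chloride 73.787 mL; sodium bicarbonate 82.961 mL; sucrose 171.949 mL; L-asparagine 3.856 g; sodium pyruvate 7.525 g

Working volume: 2659 mL = 2.659 L.
ammonium chloride: V = C2·V2/C1 = 55.5 mM × 2659 mL ÷ 2000 mM = 73.787 mL
sodium bicarbonate: dilute stock: 31.2 mM × 2659 mL ÷ 1000 mM = 82.961 mL
sucrose: C1V1 = C2V2 → 3.88% ÷ 60% × 2659 mL = 171.949 mL
L-asparagine: 1.45 g/L × 2.659 L = 3.856 g
sodium pyruvate: 2.83 g/L × 2.659 L = 7.525 g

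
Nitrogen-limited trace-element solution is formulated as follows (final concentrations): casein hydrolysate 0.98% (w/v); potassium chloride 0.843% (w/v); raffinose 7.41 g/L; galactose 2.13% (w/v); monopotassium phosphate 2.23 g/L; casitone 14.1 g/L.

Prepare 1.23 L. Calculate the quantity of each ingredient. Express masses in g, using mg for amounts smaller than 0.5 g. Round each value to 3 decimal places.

casein hydrolysate 12.054 g; potassium chloride 10.369 g; raffinose 9.114 g; galactose 26.199 g; monopotassium phosphate 2.743 g; casitone 17.343 g

Scale factor relative to 1 L: 1.23.
casein hydrolysate: 0.98% w/v = 9.8 g/L → 9.8 × 1.23 L = 12.054 g
potassium chloride: 0.843 g per 100 mL × 1230 mL ÷ 100 = 10.369 g
raffinose: 7.41 g/L × 1.23 L = 9.114 g
galactose: 2.13 g per 100 mL × 1230 mL ÷ 100 = 26.199 g
monopotassium phosphate: 2.23 g/L × 1.23 L = 2.743 g
casitone: 14.1 g/L × 1.23 L = 17.343 g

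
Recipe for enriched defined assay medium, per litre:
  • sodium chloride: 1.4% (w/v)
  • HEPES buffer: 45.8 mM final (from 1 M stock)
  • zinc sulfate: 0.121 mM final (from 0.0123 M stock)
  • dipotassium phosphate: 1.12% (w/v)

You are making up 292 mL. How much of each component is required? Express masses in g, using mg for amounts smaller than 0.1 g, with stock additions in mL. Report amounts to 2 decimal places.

Working volume: 292 mL = 0.292 L.
sodium chloride: 1.4 g per 100 mL × 292 mL ÷ 100 = 4.09 g
HEPES buffer: C1V1 = C2V2 → 45.8 mM × 292 mL ÷ 1000 mM = 13.37 mL
zinc sulfate: C1V1 = C2V2 → 0.121 mM × 292 mL ÷ 12.3 mM = 2.87 mL
dipotassium phosphate: 1.12 g per 100 mL × 292 mL ÷ 100 = 3.27 g

sodium chloride 4.09 g; HEPES buffer 13.37 mL; zinc sulfate 2.87 mL; dipotassium phosphate 3.27 g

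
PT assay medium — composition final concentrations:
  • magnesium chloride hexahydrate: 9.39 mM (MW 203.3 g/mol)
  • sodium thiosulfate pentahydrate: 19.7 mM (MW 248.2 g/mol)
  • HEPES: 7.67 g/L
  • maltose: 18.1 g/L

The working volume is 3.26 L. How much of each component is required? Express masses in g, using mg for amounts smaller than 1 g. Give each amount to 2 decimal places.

magnesium chloride hexahydrate 6.22 g; sodium thiosulfate pentahydrate 15.94 g; HEPES 25.00 g; maltose 59.01 g

Scale factor relative to 1 L: 3.26.
magnesium chloride hexahydrate: 9.39 mmol/L × 203.3 g/mol × 3.26 L ÷ 1000 = 6.22 g
sodium thiosulfate pentahydrate: 19.7 mmol/L × 248.2 g/mol × 3.26 L ÷ 1000 = 15.94 g
HEPES: 7.67 g/L × 3.26 L = 25.00 g
maltose: 18.1 g/L × 3.26 L = 59.01 g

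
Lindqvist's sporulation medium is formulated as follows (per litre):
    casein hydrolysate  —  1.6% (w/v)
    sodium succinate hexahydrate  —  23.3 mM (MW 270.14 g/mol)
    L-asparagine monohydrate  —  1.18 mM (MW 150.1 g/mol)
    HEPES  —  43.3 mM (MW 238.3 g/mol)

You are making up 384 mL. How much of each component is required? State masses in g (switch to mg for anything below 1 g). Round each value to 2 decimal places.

Target volume = 384 mL = 0.384 L.
casein hydrolysate: 1.6% w/v = 16 g/L → 16 × 0.384 L = 6.14 g
sodium succinate hexahydrate: 23.3 mmol/L × 270.14 g/mol × 0.384 L ÷ 1000 = 2.42 g
L-asparagine monohydrate: 1.18 mmol/L × 150.1 mg/mmol × 0.384 L = 68.01 mg
HEPES: 43.3 mmol/L × 238.3 g/mol × 0.384 L ÷ 1000 = 3.96 g

casein hydrolysate 6.14 g; sodium succinate hexahydrate 2.42 g; L-asparagine monohydrate 68.01 mg; HEPES 3.96 g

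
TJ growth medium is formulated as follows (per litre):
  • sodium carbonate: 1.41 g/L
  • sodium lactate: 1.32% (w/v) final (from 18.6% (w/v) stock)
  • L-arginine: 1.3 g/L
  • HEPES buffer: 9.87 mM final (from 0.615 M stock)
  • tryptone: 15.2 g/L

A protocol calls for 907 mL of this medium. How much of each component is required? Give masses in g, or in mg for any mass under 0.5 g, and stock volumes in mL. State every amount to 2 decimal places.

Target volume = 907 mL = 0.907 L.
sodium carbonate: 1.41 g/L × 0.907 L = 1.28 g
sodium lactate: dilute stock: 1.32% ÷ 18.6% × 907 mL = 64.37 mL
L-arginine: 1.3 g/L × 0.907 L = 1.18 g
HEPES buffer: dilute stock: 9.87 mM × 907 mL ÷ 615 mM = 14.56 mL
tryptone: 15.2 g/L × 0.907 L = 13.79 g

sodium carbonate 1.28 g; sodium lactate 64.37 mL; L-arginine 1.18 g; HEPES buffer 14.56 mL; tryptone 13.79 g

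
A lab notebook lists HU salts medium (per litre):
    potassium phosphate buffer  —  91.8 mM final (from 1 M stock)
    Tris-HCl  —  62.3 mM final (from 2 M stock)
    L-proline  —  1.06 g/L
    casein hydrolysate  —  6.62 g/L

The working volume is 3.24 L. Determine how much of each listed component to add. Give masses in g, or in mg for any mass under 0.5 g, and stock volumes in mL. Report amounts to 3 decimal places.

Working volume: 3.24 L.
potassium phosphate buffer: V = C2·V2/C1 = 91.8 mM × 3240 mL ÷ 1000 mM = 297.432 mL
Tris-HCl: V = C2·V2/C1 = 62.3 mM × 3240 mL ÷ 2000 mM = 100.926 mL
L-proline: 1.06 g/L × 3.24 L = 3.434 g
casein hydrolysate: 6.62 g/L × 3.24 L = 21.449 g

potassium phosphate buffer 297.432 mL; Tris-HCl 100.926 mL; L-proline 3.434 g; casein hydrolysate 21.449 g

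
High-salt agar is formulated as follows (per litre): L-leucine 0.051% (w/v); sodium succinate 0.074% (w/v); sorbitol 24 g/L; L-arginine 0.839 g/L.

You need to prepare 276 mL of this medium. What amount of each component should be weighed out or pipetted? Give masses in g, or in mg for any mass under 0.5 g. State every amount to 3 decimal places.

L-leucine 140.760 mg; sodium succinate 204.240 mg; sorbitol 6.624 g; L-arginine 231.564 mg

Target volume = 276 mL = 0.276 L.
L-leucine: 0.051% w/v = 0.51 g/L → 0.51 × 0.276 L = 0.14076 g = 140.760 mg
sodium succinate: 0.074% w/v = 0.74 g/L → 0.74 × 0.276 L = 0.20424 g = 204.240 mg
sorbitol: 24 g/L × 0.276 L = 6.624 g
L-arginine: 0.839 g/L × 0.276 L = 0.231564 g = 231.564 mg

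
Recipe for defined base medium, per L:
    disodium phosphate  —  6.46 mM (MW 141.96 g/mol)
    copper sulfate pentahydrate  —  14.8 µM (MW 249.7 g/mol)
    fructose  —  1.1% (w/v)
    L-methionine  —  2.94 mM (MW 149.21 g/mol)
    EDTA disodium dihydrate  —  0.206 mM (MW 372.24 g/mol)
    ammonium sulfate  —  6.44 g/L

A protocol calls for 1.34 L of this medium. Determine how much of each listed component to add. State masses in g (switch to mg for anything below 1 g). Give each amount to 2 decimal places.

disodium phosphate 1.23 g; copper sulfate pentahydrate 4.95 mg; fructose 14.74 g; L-methionine 587.83 mg; EDTA disodium dihydrate 102.75 mg; ammonium sulfate 8.63 g

Working volume: 1.34 L.
disodium phosphate: 6.46 mmol/L × 141.96 g/mol × 1.34 L ÷ 1000 = 1.23 g
copper sulfate pentahydrate: 14.8 µmol/L × 249.7 g/mol × 1.34 L ÷ 1000 = 4.95 mg
fructose: 1.1 g per 100 mL × 1340 mL ÷ 100 = 14.74 g
L-methionine: 2.94 mmol/L × 149.21 mg/mmol × 1.34 L = 587.83 mg
EDTA disodium dihydrate: 0.206 mmol/L × 372.24 mg/mmol × 1.34 L = 102.75 mg
ammonium sulfate: 6.44 g/L × 1.34 L = 8.63 g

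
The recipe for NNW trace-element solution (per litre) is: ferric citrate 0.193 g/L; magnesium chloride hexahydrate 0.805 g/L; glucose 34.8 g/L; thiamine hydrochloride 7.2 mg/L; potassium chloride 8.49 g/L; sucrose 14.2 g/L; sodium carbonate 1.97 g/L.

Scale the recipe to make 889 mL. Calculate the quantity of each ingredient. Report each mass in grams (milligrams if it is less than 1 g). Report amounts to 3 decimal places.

ferric citrate 171.577 mg; magnesium chloride hexahydrate 715.645 mg; glucose 30.937 g; thiamine hydrochloride 6.401 mg; potassium chloride 7.548 g; sucrose 12.624 g; sodium carbonate 1.751 g

Scale factor relative to 1 L: 0.889.
ferric citrate: 0.193 g/L × 0.889 L = 0.171577 g = 171.577 mg
magnesium chloride hexahydrate: 0.805 g/L × 0.889 L = 0.715645 g = 715.645 mg
glucose: 34.8 g/L × 0.889 L = 30.937 g
thiamine hydrochloride: 7.2 mg/L × 0.889 L = 6.401 mg
potassium chloride: 8.49 g/L × 0.889 L = 7.548 g
sucrose: 14.2 g/L × 0.889 L = 12.624 g
sodium carbonate: 1.97 g/L × 0.889 L = 1.751 g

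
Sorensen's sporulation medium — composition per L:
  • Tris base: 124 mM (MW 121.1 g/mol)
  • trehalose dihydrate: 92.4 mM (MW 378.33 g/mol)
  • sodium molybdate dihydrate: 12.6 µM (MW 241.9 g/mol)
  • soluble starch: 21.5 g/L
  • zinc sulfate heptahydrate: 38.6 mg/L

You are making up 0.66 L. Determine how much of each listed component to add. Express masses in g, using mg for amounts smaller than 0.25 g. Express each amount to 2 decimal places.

Tris base 9.91 g; trehalose dihydrate 23.07 g; sodium molybdate dihydrate 2.01 mg; soluble starch 14.19 g; zinc sulfate heptahydrate 25.48 mg

Working volume: 0.66 L.
Tris base: 124 mmol/L × 121.1 g/mol × 0.66 L ÷ 1000 = 9.91 g
trehalose dihydrate: 92.4 mmol/L × 378.33 g/mol × 0.66 L ÷ 1000 = 23.07 g
sodium molybdate dihydrate: 12.6 µmol/L × 241.9 g/mol × 0.66 L ÷ 1000 = 2.01 mg
soluble starch: 21.5 g/L × 0.66 L = 14.19 g
zinc sulfate heptahydrate: 38.6 mg/L × 0.66 L = 25.48 mg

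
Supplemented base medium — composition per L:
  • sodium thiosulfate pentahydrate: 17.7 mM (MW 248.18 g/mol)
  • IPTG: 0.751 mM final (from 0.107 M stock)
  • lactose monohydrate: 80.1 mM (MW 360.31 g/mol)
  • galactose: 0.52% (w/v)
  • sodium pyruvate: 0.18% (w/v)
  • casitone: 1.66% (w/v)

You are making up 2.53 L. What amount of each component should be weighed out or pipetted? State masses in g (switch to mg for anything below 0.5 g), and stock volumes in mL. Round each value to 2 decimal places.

Working volume: 2.53 L.
sodium thiosulfate pentahydrate: 17.7 mmol/L × 248.18 g/mol × 2.53 L ÷ 1000 = 11.11 g
IPTG: dilute stock: 0.751 mM × 2530 mL ÷ 107 mM = 17.76 mL
lactose monohydrate: 80.1 mmol/L × 360.31 g/mol × 2.53 L ÷ 1000 = 73.02 g
galactose: 0.52 g per 100 mL × 2530 mL ÷ 100 = 13.16 g
sodium pyruvate: 0.18% w/v = 1.8 g/L → 1.8 × 2.53 L = 4.55 g
casitone: 1.66% w/v = 16.6 g/L → 16.6 × 2.53 L = 42.00 g

sodium thiosulfate pentahydrate 11.11 g; IPTG 17.76 mL; lactose monohydrate 73.02 g; galactose 13.16 g; sodium pyruvate 4.55 g; casitone 42.00 g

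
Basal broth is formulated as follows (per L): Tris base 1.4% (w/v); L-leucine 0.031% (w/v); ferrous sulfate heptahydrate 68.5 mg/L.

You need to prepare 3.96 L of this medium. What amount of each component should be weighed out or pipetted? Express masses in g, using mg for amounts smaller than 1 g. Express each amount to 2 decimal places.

Tris base 55.44 g; L-leucine 1.23 g; ferrous sulfate heptahydrate 271.26 mg

Working volume: 3.96 L.
Tris base: 1.4 g per 100 mL × 3960 mL ÷ 100 = 55.44 g
L-leucine: 0.031% w/v = 0.31 g/L → 0.31 × 3.96 L = 1.23 g
ferrous sulfate heptahydrate: 68.5 mg/L × 3.96 L = 271.26 mg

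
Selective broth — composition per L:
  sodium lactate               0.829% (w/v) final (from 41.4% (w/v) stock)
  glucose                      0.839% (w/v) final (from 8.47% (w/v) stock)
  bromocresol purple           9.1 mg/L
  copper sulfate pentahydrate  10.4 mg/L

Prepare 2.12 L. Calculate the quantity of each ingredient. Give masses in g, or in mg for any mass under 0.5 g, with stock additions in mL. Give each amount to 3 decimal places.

Working volume: 2.12 L.
sodium lactate: V = C2·V2/C1 = 0.829% ÷ 41.4% × 2120 mL = 42.451 mL
glucose: dilute stock: 0.839% ÷ 8.47% × 2120 mL = 209.998 mL
bromocresol purple: 9.1 mg/L × 2.12 L = 19.292 mg
copper sulfate pentahydrate: 10.4 mg/L × 2.12 L = 22.048 mg

sodium lactate 42.451 mL; glucose 209.998 mL; bromocresol purple 19.292 mg; copper sulfate pentahydrate 22.048 mg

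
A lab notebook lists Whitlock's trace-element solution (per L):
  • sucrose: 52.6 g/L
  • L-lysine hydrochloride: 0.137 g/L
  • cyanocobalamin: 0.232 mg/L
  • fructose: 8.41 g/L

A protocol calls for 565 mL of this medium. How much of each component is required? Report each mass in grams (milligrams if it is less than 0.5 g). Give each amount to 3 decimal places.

sucrose 29.719 g; L-lysine hydrochloride 77.405 mg; cyanocobalamin 0.131 mg; fructose 4.752 g

Target volume = 565 mL = 0.565 L.
sucrose: 52.6 g/L × 0.565 L = 29.719 g
L-lysine hydrochloride: 0.137 g/L × 0.565 L = 0.077405 g = 77.405 mg
cyanocobalamin: 0.232 mg/L × 0.565 L = 0.131 mg
fructose: 8.41 g/L × 0.565 L = 4.752 g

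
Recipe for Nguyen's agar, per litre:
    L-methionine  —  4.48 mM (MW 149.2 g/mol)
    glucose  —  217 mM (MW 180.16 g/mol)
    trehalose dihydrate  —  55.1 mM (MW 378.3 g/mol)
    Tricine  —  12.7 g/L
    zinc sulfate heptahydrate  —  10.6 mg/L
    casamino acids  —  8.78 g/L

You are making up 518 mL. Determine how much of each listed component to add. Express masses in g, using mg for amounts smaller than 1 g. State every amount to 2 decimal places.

L-methionine 346.24 mg; glucose 20.25 g; trehalose dihydrate 10.80 g; Tricine 6.58 g; zinc sulfate heptahydrate 5.49 mg; casamino acids 4.55 g

Target volume = 518 mL = 0.518 L.
L-methionine: 4.48 mmol/L × 149.2 mg/mmol × 0.518 L = 346.24 mg
glucose: 217 mmol/L × 180.16 g/mol × 0.518 L ÷ 1000 = 20.25 g
trehalose dihydrate: 55.1 mmol/L × 378.3 g/mol × 0.518 L ÷ 1000 = 10.80 g
Tricine: 12.7 g/L × 0.518 L = 6.58 g
zinc sulfate heptahydrate: 10.6 mg/L × 0.518 L = 5.49 mg
casamino acids: 8.78 g/L × 0.518 L = 4.55 g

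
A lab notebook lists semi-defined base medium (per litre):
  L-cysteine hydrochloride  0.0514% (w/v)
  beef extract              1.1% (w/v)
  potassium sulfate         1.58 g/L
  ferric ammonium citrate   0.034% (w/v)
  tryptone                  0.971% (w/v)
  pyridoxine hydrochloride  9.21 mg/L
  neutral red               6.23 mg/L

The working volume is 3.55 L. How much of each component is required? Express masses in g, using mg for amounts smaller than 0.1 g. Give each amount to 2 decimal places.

L-cysteine hydrochloride 1.82 g; beef extract 39.05 g; potassium sulfate 5.61 g; ferric ammonium citrate 1.21 g; tryptone 34.47 g; pyridoxine hydrochloride 32.70 mg; neutral red 22.12 mg

Scale factor relative to 1 L: 3.55.
L-cysteine hydrochloride: 0.0514 g per 100 mL × 3550 mL ÷ 100 = 1.82 g
beef extract: 1.1 g per 100 mL × 3550 mL ÷ 100 = 39.05 g
potassium sulfate: 1.58 g/L × 3.55 L = 5.61 g
ferric ammonium citrate: 0.034% w/v = 0.34 g/L → 0.34 × 3.55 L = 1.21 g
tryptone: 0.971 g per 100 mL × 3550 mL ÷ 100 = 34.47 g
pyridoxine hydrochloride: 9.21 mg/L × 3.55 L = 32.70 mg
neutral red: 6.23 mg/L × 3.55 L = 22.12 mg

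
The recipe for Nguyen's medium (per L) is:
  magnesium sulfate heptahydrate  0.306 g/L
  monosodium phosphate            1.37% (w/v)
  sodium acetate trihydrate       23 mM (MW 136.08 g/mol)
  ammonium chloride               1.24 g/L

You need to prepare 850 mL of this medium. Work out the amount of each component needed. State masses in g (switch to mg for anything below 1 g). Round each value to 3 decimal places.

magnesium sulfate heptahydrate 260.100 mg; monosodium phosphate 11.645 g; sodium acetate trihydrate 2.660 g; ammonium chloride 1.054 g

Scale factor relative to 1 L: 0.85.
magnesium sulfate heptahydrate: 0.306 g/L × 0.85 L = 0.2601 g = 260.100 mg
monosodium phosphate: 1.37% w/v = 13.7 g/L → 13.7 × 0.85 L = 11.645 g
sodium acetate trihydrate: 23 mmol/L × 136.08 g/mol × 0.85 L ÷ 1000 = 2.660 g
ammonium chloride: 1.24 g/L × 0.85 L = 1.054 g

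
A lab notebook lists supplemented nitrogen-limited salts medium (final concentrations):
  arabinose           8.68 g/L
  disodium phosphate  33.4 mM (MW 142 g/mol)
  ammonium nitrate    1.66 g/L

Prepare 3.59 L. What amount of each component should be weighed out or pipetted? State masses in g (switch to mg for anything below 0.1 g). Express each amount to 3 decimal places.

arabinose 31.161 g; disodium phosphate 17.027 g; ammonium nitrate 5.959 g

Working volume: 3.59 L.
arabinose: 8.68 g/L × 3.59 L = 31.161 g
disodium phosphate: 33.4 mmol/L × 142 g/mol × 3.59 L ÷ 1000 = 17.027 g
ammonium nitrate: 1.66 g/L × 3.59 L = 5.959 g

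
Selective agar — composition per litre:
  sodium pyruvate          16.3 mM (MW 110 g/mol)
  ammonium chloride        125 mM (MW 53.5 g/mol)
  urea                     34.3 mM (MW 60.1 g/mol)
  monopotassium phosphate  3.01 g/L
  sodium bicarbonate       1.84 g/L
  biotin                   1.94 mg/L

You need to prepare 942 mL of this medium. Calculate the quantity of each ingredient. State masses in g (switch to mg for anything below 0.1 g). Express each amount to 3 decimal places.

Working volume: 942 mL = 0.942 L.
sodium pyruvate: 16.3 mmol/L × 110 g/mol × 0.942 L ÷ 1000 = 1.689 g
ammonium chloride: 125 mmol/L × 53.5 g/mol × 0.942 L ÷ 1000 = 6.300 g
urea: 34.3 mmol/L × 60.1 g/mol × 0.942 L ÷ 1000 = 1.942 g
monopotassium phosphate: 3.01 g/L × 0.942 L = 2.835 g
sodium bicarbonate: 1.84 g/L × 0.942 L = 1.733 g
biotin: 1.94 mg/L × 0.942 L = 1.827 mg

sodium pyruvate 1.689 g; ammonium chloride 6.300 g; urea 1.942 g; monopotassium phosphate 2.835 g; sodium bicarbonate 1.733 g; biotin 1.827 mg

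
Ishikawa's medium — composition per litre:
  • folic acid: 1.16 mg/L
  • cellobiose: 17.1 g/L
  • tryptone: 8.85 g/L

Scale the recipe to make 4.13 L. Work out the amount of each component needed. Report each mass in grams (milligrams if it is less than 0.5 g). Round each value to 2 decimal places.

folic acid 4.79 mg; cellobiose 70.62 g; tryptone 36.55 g

Working volume: 4.13 L.
folic acid: 1.16 mg/L × 4.13 L = 4.79 mg
cellobiose: 17.1 g/L × 4.13 L = 70.62 g
tryptone: 8.85 g/L × 4.13 L = 36.55 g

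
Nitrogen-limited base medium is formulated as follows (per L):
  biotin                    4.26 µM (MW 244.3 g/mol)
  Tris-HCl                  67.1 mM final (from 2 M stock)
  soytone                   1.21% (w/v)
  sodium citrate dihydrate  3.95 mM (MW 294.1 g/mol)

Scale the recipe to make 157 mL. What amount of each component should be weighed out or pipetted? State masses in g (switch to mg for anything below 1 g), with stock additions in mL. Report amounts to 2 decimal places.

biotin 0.16 mg; Tris-HCl 5.27 mL; soytone 1.90 g; sodium citrate dihydrate 182.39 mg

Target volume = 157 mL = 0.157 L.
biotin: 4.26 µmol/L × 244.3 g/mol × 0.157 L ÷ 1000 = 0.16 mg
Tris-HCl: V = C2·V2/C1 = 67.1 mM × 157 mL ÷ 2000 mM = 5.27 mL
soytone: 1.21% w/v = 12.1 g/L → 12.1 × 0.157 L = 1.90 g
sodium citrate dihydrate: 3.95 mmol/L × 294.1 mg/mmol × 0.157 L = 182.39 mg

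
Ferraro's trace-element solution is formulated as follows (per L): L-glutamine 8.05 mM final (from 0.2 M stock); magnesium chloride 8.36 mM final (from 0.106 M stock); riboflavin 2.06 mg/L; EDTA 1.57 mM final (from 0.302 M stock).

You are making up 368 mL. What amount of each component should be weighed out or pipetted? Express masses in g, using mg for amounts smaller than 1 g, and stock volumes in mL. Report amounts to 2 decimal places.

L-glutamine 14.81 mL; magnesium chloride 29.02 mL; riboflavin 0.76 mg; EDTA 1.91 mL

Working volume: 368 mL = 0.368 L.
L-glutamine: C1V1 = C2V2 → 8.05 mM × 368 mL ÷ 200 mM = 14.81 mL
magnesium chloride: V = C2·V2/C1 = 8.36 mM × 368 mL ÷ 106 mM = 29.02 mL
riboflavin: 2.06 mg/L × 0.368 L = 0.76 mg
EDTA: V = C2·V2/C1 = 1.57 mM × 368 mL ÷ 302 mM = 1.91 mL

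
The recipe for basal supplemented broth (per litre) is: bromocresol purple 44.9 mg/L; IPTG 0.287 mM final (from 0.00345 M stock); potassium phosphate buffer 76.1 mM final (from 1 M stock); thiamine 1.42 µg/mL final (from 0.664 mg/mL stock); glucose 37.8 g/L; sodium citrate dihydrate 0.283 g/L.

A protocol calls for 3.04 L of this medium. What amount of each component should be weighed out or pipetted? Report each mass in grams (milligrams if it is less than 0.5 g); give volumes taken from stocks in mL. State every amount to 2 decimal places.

bromocresol purple 136.50 mg; IPTG 252.89 mL; potassium phosphate buffer 231.34 mL; thiamine 6.50 mL; glucose 114.91 g; sodium citrate dihydrate 0.86 g

Working volume: 3.04 L.
bromocresol purple: 44.9 mg/L × 3.04 L = 136.50 mg
IPTG: dilute stock: 0.287 mM × 3040 mL ÷ 3.45 mM = 252.89 mL
potassium phosphate buffer: dilute stock: 76.1 mM × 3040 mL ÷ 1000 mM = 231.34 mL
thiamine: V = C2·V2/C1 = 1.42 µg/mL × 3040 mL ÷ 664 µg/mL = 6.50 mL
glucose: 37.8 g/L × 3.04 L = 114.91 g
sodium citrate dihydrate: 0.283 g/L × 3.04 L = 0.86 g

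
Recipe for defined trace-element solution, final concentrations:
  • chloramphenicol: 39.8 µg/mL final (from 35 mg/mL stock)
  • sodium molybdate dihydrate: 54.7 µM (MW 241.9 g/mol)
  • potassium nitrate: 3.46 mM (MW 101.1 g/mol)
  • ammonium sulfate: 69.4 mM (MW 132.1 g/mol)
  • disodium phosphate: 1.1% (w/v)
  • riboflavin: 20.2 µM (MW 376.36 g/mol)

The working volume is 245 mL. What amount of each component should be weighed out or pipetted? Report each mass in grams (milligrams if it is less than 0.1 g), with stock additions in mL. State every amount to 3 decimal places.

chloramphenicol 0.279 mL; sodium molybdate dihydrate 3.242 mg; potassium nitrate 85.702 mg; ammonium sulfate 2.246 g; disodium phosphate 2.695 g; riboflavin 1.863 mg

Target volume = 245 mL = 0.245 L.
chloramphenicol: dilute stock: 39.8 µg/mL × 245 mL ÷ 35000 µg/mL = 0.279 mL
sodium molybdate dihydrate: 54.7 µmol/L × 241.9 g/mol × 0.245 L ÷ 1000 = 3.242 mg
potassium nitrate: 3.46 mmol/L × 101.1 mg/mmol × 0.245 L = 85.702 mg
ammonium sulfate: 69.4 mmol/L × 132.1 g/mol × 0.245 L ÷ 1000 = 2.246 g
disodium phosphate: 1.1% w/v = 11 g/L → 11 × 0.245 L = 2.695 g
riboflavin: 20.2 µmol/L × 376.36 g/mol × 0.245 L ÷ 1000 = 1.863 mg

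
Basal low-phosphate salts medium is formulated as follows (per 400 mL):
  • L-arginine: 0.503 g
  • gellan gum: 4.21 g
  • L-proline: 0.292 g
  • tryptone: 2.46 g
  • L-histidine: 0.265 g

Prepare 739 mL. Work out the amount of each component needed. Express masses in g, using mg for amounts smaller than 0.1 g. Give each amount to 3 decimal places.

Scale factor = 739 mL / 400 mL = 1.8475.
L-arginine: 0.503 g × (739 mL / 400 mL) = 0.929 g
gellan gum: 4.21 g × (739 mL / 400 mL) = 7.778 g
L-proline: 0.292 g × (739 mL / 400 mL) = 0.539 g
tryptone: 2.46 g × (739 mL / 400 mL) = 4.545 g
L-histidine: 0.265 g × (739 mL / 400 mL) = 0.490 g

L-arginine 0.929 g; gellan gum 7.778 g; L-proline 0.539 g; tryptone 4.545 g; L-histidine 0.490 g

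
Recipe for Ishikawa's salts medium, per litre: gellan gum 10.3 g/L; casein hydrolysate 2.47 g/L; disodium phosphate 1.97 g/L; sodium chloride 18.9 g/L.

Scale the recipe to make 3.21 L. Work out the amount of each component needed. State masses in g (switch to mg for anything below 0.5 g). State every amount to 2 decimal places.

gellan gum 33.06 g; casein hydrolysate 7.93 g; disodium phosphate 6.32 g; sodium chloride 60.67 g

Scale factor relative to 1 L: 3.21.
gellan gum: 10.3 g/L × 3.21 L = 33.06 g
casein hydrolysate: 2.47 g/L × 3.21 L = 7.93 g
disodium phosphate: 1.97 g/L × 3.21 L = 6.32 g
sodium chloride: 18.9 g/L × 3.21 L = 60.67 g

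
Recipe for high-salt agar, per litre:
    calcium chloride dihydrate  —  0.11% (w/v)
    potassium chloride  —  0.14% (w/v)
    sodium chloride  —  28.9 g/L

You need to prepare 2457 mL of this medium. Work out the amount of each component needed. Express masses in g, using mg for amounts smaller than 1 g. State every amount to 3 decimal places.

Scale factor relative to 1 L: 2.457.
calcium chloride dihydrate: 0.11% w/v = 1.1 g/L → 1.1 × 2.457 L = 2.703 g
potassium chloride: 0.14 g per 100 mL × 2457 mL ÷ 100 = 3.440 g
sodium chloride: 28.9 g/L × 2.457 L = 71.007 g

calcium chloride dihydrate 2.703 g; potassium chloride 3.440 g; sodium chloride 71.007 g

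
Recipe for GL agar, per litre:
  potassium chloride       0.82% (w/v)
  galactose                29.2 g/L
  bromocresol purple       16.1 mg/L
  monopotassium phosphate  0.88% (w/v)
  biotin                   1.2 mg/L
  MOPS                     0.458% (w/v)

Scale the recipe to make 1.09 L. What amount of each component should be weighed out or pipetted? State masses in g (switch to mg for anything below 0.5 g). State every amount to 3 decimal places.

potassium chloride 8.938 g; galactose 31.828 g; bromocresol purple 17.549 mg; monopotassium phosphate 9.592 g; biotin 1.308 mg; MOPS 4.992 g

Scale factor relative to 1 L: 1.09.
potassium chloride: 0.82 g per 100 mL × 1090 mL ÷ 100 = 8.938 g
galactose: 29.2 g/L × 1.09 L = 31.828 g
bromocresol purple: 16.1 mg/L × 1.09 L = 17.549 mg
monopotassium phosphate: 0.88 g per 100 mL × 1090 mL ÷ 100 = 9.592 g
biotin: 1.2 mg/L × 1.09 L = 1.308 mg
MOPS: 0.458% w/v = 4.58 g/L → 4.58 × 1.09 L = 4.992 g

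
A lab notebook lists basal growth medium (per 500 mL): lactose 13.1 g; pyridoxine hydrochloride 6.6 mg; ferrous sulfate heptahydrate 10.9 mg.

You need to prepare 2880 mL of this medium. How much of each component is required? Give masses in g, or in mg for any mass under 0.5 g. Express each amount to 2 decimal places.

Scale factor = 2880 mL / 500 mL = 5.76.
lactose: 13.1 g × (2880 mL / 500 mL) = 75.46 g
pyridoxine hydrochloride: 6.6 mg × (2880 mL / 500 mL) = 38.02 mg
ferrous sulfate heptahydrate: 10.9 mg × (2880 mL / 500 mL) = 62.78 mg

lactose 75.46 g; pyridoxine hydrochloride 38.02 mg; ferrous sulfate heptahydrate 62.78 mg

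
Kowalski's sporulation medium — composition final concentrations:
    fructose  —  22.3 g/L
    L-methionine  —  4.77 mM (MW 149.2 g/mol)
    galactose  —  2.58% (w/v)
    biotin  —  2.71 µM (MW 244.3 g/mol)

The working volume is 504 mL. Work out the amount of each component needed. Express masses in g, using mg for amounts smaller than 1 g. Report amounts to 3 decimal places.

Working volume: 504 mL = 0.504 L.
fructose: 22.3 g/L × 0.504 L = 11.239 g
L-methionine: 4.77 mmol/L × 149.2 mg/mmol × 0.504 L = 358.689 mg
galactose: 2.58% w/v = 25.8 g/L → 25.8 × 0.504 L = 13.003 g
biotin: 2.71 µmol/L × 244.3 g/mol × 0.504 L ÷ 1000 = 0.334 mg

fructose 11.239 g; L-methionine 358.689 mg; galactose 13.003 g; biotin 0.334 mg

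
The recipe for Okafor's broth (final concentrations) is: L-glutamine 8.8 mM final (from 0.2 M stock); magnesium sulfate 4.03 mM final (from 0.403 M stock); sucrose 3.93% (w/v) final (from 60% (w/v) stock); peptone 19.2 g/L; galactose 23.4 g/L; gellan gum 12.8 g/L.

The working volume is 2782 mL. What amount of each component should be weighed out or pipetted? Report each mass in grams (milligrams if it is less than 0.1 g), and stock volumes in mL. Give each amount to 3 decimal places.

L-glutamine 122.408 mL; magnesium sulfate 27.820 mL; sucrose 182.221 mL; peptone 53.414 g; galactose 65.099 g; gellan gum 35.610 g

Target volume = 2782 mL = 2.782 L.
L-glutamine: dilute stock: 8.8 mM × 2782 mL ÷ 200 mM = 122.408 mL
magnesium sulfate: C1V1 = C2V2 → 4.03 mM × 2782 mL ÷ 403 mM = 27.820 mL
sucrose: C1V1 = C2V2 → 3.93% ÷ 60% × 2782 mL = 182.221 mL
peptone: 19.2 g/L × 2.782 L = 53.414 g
galactose: 23.4 g/L × 2.782 L = 65.099 g
gellan gum: 12.8 g/L × 2.782 L = 35.610 g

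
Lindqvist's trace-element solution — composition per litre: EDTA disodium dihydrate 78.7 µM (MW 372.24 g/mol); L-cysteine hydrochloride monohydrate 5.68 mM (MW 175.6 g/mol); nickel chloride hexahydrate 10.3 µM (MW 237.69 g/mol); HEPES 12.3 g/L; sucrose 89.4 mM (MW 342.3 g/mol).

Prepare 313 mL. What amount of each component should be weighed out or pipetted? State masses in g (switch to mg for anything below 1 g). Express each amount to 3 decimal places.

Target volume = 313 mL = 0.313 L.
EDTA disodium dihydrate: 78.7 µmol/L × 372.24 g/mol × 0.313 L ÷ 1000 = 9.169 mg
L-cysteine hydrochloride monohydrate: 5.68 mmol/L × 175.6 mg/mmol × 0.313 L = 312.189 mg
nickel chloride hexahydrate: 10.3 µmol/L × 237.69 g/mol × 0.313 L ÷ 1000 = 0.766 mg
HEPES: 12.3 g/L × 0.313 L = 3.850 g
sucrose: 89.4 mmol/L × 342.3 g/mol × 0.313 L ÷ 1000 = 9.578 g

EDTA disodium dihydrate 9.169 mg; L-cysteine hydrochloride monohydrate 312.189 mg; nickel chloride hexahydrate 0.766 mg; HEPES 3.850 g; sucrose 9.578 g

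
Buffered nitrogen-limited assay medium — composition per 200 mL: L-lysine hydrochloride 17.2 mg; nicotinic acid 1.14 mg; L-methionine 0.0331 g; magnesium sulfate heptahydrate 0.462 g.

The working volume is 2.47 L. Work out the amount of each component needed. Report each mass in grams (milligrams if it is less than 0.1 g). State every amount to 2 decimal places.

Ratio of target to recipe volume: 2470 / 200 = 12.35.
L-lysine hydrochloride: 17.2 mg × (2470 mL / 200 mL) = 212.42 mg = 0.21 g
nicotinic acid: 1.14 mg × (2470 mL / 200 mL) = 14.08 mg
L-methionine: 0.0331 g × (2470 mL / 200 mL) = 0.41 g
magnesium sulfate heptahydrate: 0.462 g × (2470 mL / 200 mL) = 5.71 g

L-lysine hydrochloride 0.21 g; nicotinic acid 14.08 mg; L-methionine 0.41 g; magnesium sulfate heptahydrate 5.71 g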